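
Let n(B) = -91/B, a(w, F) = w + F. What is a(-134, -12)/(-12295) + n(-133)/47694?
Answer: 132462991/11141556870 ≈ 0.011889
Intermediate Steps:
a(w, F) = F + w
a(-134, -12)/(-12295) + n(-133)/47694 = (-12 - 134)/(-12295) - 91/(-133)/47694 = -146*(-1/12295) - 91*(-1/133)*(1/47694) = 146/12295 + (13/19)*(1/47694) = 146/12295 + 13/906186 = 132462991/11141556870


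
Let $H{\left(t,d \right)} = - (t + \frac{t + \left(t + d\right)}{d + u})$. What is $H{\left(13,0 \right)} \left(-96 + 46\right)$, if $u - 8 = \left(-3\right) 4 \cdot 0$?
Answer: $\frac{1625}{2} \approx 812.5$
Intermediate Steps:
$u = 8$ ($u = 8 + \left(-3\right) 4 \cdot 0 = 8 - 0 = 8 + 0 = 8$)
$H{\left(t,d \right)} = - t - \frac{d + 2 t}{8 + d}$ ($H{\left(t,d \right)} = - (t + \frac{t + \left(t + d\right)}{d + 8}) = - (t + \frac{t + \left(d + t\right)}{8 + d}) = - (t + \frac{d + 2 t}{8 + d}) = - t - \frac{d + 2 t}{8 + d}$)
$H{\left(13,0 \right)} \left(-96 + 46\right) = \frac{\left(-1\right) 0 - 130 - 0 \cdot 13}{8 + 0} \left(-96 + 46\right) = \frac{0 - 130 + 0}{8} \left(-50\right) = \frac{1}{8} \left(-130\right) \left(-50\right) = \left(- \frac{65}{4}\right) \left(-50\right) = \frac{1625}{2}$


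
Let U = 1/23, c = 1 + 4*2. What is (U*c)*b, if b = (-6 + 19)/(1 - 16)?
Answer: -39/115 ≈ -0.33913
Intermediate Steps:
c = 9 (c = 1 + 8 = 9)
b = -13/15 (b = 13/(-15) = 13*(-1/15) = -13/15 ≈ -0.86667)
U = 1/23 ≈ 0.043478
(U*c)*b = ((1/23)*9)*(-13/15) = (9/23)*(-13/15) = -39/115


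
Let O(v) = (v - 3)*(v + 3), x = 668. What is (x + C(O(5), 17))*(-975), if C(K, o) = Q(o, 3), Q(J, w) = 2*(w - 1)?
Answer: -655200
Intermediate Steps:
Q(J, w) = -2 + 2*w (Q(J, w) = 2*(-1 + w) = -2 + 2*w)
O(v) = (-3 + v)*(3 + v)
C(K, o) = 4 (C(K, o) = -2 + 2*3 = -2 + 6 = 4)
(x + C(O(5), 17))*(-975) = (668 + 4)*(-975) = 672*(-975) = -655200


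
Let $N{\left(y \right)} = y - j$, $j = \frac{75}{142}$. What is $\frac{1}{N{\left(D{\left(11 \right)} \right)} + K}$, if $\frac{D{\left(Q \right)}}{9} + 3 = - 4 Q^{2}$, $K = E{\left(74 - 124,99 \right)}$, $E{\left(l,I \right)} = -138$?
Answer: $- \frac{142}{642057} \approx -0.00022116$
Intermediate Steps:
$j = \frac{75}{142}$ ($j = 75 \cdot \frac{1}{142} = \frac{75}{142} \approx 0.52817$)
$K = -138$
$D{\left(Q \right)} = -27 - 36 Q^{2}$ ($D{\left(Q \right)} = -27 + 9 \left(- 4 Q^{2}\right) = -27 - 36 Q^{2}$)
$N{\left(y \right)} = - \frac{75}{142} + y$ ($N{\left(y \right)} = y - \frac{75}{142} = - \frac{75}{142} + y$)
$\frac{1}{N{\left(D{\left(11 \right)} \right)} + K} = \frac{1}{\left(- \frac{75}{142} - \left(27 + 36 \cdot 11^{2}\right)\right) - 138} = \frac{1}{\left(- \frac{75}{142} - 4383\right) - 138} = \frac{1}{- \frac{622461}{142} - 138} = \frac{1}{- \frac{642057}{142}} = - \frac{142}{642057}$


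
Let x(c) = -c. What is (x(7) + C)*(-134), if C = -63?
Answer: 9380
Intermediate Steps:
(x(7) + C)*(-134) = (-1*7 - 63)*(-134) = (-7 - 63)*(-134) = -70*(-134) = 9380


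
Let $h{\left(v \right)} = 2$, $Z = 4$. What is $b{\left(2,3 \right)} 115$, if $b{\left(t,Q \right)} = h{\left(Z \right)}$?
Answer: $230$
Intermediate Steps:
$b{\left(t,Q \right)} = 2$
$b{\left(2,3 \right)} 115 = 2 \cdot 115 = 230$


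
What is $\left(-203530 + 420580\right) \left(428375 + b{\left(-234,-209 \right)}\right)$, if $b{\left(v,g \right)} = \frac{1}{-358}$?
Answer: $\frac{16643203972725}{179} \approx 9.2979 \cdot 10^{10}$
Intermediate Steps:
$b{\left(v,g \right)} = - \frac{1}{358}$
$\left(-203530 + 420580\right) \left(428375 + b{\left(-234,-209 \right)}\right) = \left(-203530 + 420580\right) \left(428375 - \frac{1}{358}\right) = 217050 \cdot \frac{153358249}{358} = \frac{16643203972725}{179}$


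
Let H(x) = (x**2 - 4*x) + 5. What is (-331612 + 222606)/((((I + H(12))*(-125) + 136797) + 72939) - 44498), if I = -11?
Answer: -54503/76994 ≈ -0.70789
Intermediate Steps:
H(x) = 5 + x**2 - 4*x
(-331612 + 222606)/((((I + H(12))*(-125) + 136797) + 72939) - 44498) = (-331612 + 222606)/((((-11 + (5 + 12**2 - 4*12))*(-125) + 136797) + 72939) - 44498) = -109006/((((-11 + (5 + 144 - 48))*(-125) + 136797) + 72939) - 44498) = -109006/((((-11 + 101)*(-125) + 136797) + 72939) - 44498) = -109006/(((90*(-125) + 136797) + 72939) - 44498) = -109006/(((-11250 + 136797) + 72939) - 44498) = -109006/((125547 + 72939) - 44498) = -109006/(198486 - 44498) = -109006/153988 = -109006*1/153988 = -54503/76994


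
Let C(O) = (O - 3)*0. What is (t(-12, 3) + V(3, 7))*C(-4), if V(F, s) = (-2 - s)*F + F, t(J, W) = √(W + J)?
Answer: 0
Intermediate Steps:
t(J, W) = √(J + W)
V(F, s) = F + F*(-2 - s) (V(F, s) = F*(-2 - s) + F = F + F*(-2 - s))
C(O) = 0 (C(O) = (-3 + O)*0 = 0)
(t(-12, 3) + V(3, 7))*C(-4) = (√(-12 + 3) - 1*3*(1 + 7))*0 = (√(-9) - 1*3*8)*0 = (3*I - 24)*0 = (-24 + 3*I)*0 = 0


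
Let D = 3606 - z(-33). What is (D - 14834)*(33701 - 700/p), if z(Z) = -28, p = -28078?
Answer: -5299041316800/14039 ≈ -3.7745e+8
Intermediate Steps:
D = 3634 (D = 3606 - 1*(-28) = 3606 + 28 = 3634)
(D - 14834)*(33701 - 700/p) = (3634 - 14834)*(33701 - 700/(-28078)) = -11200*(33701 - 700*(-1/28078)) = -11200*(33701 + 350/14039) = -11200*473128689/14039 = -5299041316800/14039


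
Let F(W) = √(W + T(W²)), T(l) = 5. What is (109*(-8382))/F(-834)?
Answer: 913638*I*√829/829 ≈ 31732.0*I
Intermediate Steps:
F(W) = √(5 + W) (F(W) = √(W + 5) = √(5 + W))
(109*(-8382))/F(-834) = (109*(-8382))/(√(5 - 834)) = -913638*(-I*√829/829) = -(-913638)*I*√829/829 = 913638*I*√829/829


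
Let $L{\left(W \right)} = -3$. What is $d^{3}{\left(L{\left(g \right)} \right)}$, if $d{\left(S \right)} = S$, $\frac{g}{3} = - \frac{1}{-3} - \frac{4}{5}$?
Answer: $-27$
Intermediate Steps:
$g = - \frac{7}{5}$ ($g = 3 \left(- \frac{1}{-3} - \frac{4}{5}\right) = 3 \left(\left(-1\right) \left(- \frac{1}{3}\right) - \frac{4}{5}\right) = 3 \left(\frac{1}{3} - \frac{4}{5}\right) = 3 \left(- \frac{7}{15}\right) = - \frac{7}{5} \approx -1.4$)
$d^{3}{\left(L{\left(g \right)} \right)} = \left(-3\right)^{3} = -27$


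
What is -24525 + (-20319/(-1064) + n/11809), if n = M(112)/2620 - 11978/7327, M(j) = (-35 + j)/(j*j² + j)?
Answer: -21186322105650308063657/864539528168388800 ≈ -24506.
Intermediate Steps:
M(j) = (-35 + j)/(j + j³) (M(j) = (-35 + j)/(j³ + j) = (-35 + j)/(j + j³))
n = -6299067218603/3853169652800 (n = ((-35 + 112)/(112 + 112³))/2620 - 11978/7327 = (77/(112 + 1404928))*(1/2620) - 11978*1/7327 = (77/1405040)*(1/2620) - 11978/7327 = ((1/1405040)*77)*(1/2620) - 11978/7327 = (11/200720)*(1/2620) - 11978/7327 = 11/525886400 - 11978/7327 = -6299067218603/3853169652800 ≈ -1.6348)
-24525 + (-20319/(-1064) + n/11809) = -24525 + (-20319/(-1064) - 6299067218603/3853169652800/11809) = -24525 + (-20319*(-1/1064) - 6299067218603/3853169652800*1/11809) = -24525 + (20319/1064 - 6299067218603/45502080429915200) = -24525 + 16509822679427256343/864539528168388800 = -21186322105650308063657/864539528168388800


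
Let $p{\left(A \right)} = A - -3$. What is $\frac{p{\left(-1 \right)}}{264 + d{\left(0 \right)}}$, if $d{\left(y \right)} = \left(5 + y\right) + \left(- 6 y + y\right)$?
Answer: $\frac{2}{269} \approx 0.0074349$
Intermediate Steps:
$p{\left(A \right)} = 3 + A$ ($p{\left(A \right)} = A + 3 = 3 + A$)
$d{\left(y \right)} = 5 - 4 y$ ($d{\left(y \right)} = \left(5 + y\right) - 5 y = 5 - 4 y$)
$\frac{p{\left(-1 \right)}}{264 + d{\left(0 \right)}} = \frac{3 - 1}{264 + \left(5 - 0\right)} = \frac{2}{264 + \left(5 + 0\right)} = \frac{2}{264 + 5} = \frac{2}{269}$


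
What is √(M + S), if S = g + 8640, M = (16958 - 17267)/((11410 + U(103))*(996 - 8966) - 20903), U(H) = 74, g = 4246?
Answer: √107998937484169132801/91548383 ≈ 113.52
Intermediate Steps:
M = 309/91548383 (M = (16958 - 17267)/((11410 + 74)*(996 - 8966) - 20903) = -309/(11484*(-7970) - 20903) = -309/(-91527480 - 20903) = -309/(-91548383) = -309*(-1/91548383) = 309/91548383 ≈ 3.3753e-6)
S = 12886 (S = 4246 + 8640 = 12886)
√(M + S) = √(309/91548383 + 12886) = √(1179692463647/91548383) = √107998937484169132801/91548383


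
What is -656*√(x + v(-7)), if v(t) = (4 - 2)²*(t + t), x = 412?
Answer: -1312*√89 ≈ -12377.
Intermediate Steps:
v(t) = 8*t (v(t) = 2²*(2*t) = 4*(2*t) = 8*t)
-656*√(x + v(-7)) = -656*√(412 + 8*(-7)) = -656*√(412 - 56) = -1312*√89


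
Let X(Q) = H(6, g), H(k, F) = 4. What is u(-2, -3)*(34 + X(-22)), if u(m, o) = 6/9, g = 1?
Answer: 76/3 ≈ 25.333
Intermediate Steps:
X(Q) = 4
u(m, o) = ⅔ (u(m, o) = 6*(⅑) = ⅔)
u(-2, -3)*(34 + X(-22)) = 2*(34 + 4)/3 = (⅔)*38 = 76/3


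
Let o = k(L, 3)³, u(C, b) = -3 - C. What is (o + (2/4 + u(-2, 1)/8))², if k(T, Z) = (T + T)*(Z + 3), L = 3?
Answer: 139316309001/64 ≈ 2.1768e+9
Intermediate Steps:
k(T, Z) = 2*T*(3 + Z) (k(T, Z) = (2*T)*(3 + Z) = 2*T*(3 + Z))
o = 46656 (o = (2*3*(3 + 3))³ = (2*3*6)³ = 36³ = 46656)
(o + (2/4 + u(-2, 1)/8))² = (46656 + (2/4 + (-3 - 1*(-2))/8))² = (46656 + (2*(¼) + (-3 + 2)*(⅛)))² = (46656 + (½ - 1*⅛))² = (46656 + (½ - ⅛))² = (46656 + 3/8)² = (373251/8)² = 139316309001/64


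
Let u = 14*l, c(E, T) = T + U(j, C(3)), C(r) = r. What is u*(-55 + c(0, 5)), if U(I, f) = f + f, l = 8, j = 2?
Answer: -4928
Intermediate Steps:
U(I, f) = 2*f
c(E, T) = 6 + T (c(E, T) = T + 2*3 = T + 6 = 6 + T)
u = 112 (u = 14*8 = 112)
u*(-55 + c(0, 5)) = 112*(-55 + (6 + 5)) = 112*(-55 + 11) = 112*(-44) = -4928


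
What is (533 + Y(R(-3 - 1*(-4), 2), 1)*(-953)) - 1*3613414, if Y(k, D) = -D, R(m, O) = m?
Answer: -3611928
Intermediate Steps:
(533 + Y(R(-3 - 1*(-4), 2), 1)*(-953)) - 1*3613414 = (533 - 1*1*(-953)) - 1*3613414 = (533 - 1*(-953)) - 3613414 = (533 + 953) - 3613414 = 1486 - 3613414 = -3611928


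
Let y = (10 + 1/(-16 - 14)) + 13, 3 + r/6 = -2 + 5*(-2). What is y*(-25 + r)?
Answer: -15847/6 ≈ -2641.2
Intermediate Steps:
r = -90 (r = -18 + 6*(-2 + 5*(-2)) = -18 + 6*(-2 - 10) = -18 + 6*(-12) = -18 - 72 = -90)
y = 689/30 (y = (10 + 1/(-30)) + 13 = (10 - 1/30) + 13 = 299/30 + 13 = 689/30 ≈ 22.967)
y*(-25 + r) = 689*(-25 - 90)/30 = (689/30)*(-115) = -15847/6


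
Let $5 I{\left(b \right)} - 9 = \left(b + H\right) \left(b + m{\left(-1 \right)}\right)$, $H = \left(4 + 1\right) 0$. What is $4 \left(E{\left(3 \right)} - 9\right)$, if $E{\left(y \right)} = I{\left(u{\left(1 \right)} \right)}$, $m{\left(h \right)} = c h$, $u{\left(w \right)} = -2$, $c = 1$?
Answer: $-24$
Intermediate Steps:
$H = 0$ ($H = 5 \cdot 0 = 0$)
$m{\left(h \right)} = h$ ($m{\left(h \right)} = 1 h = h$)
$I{\left(b \right)} = \frac{9}{5} + \frac{b \left(-1 + b\right)}{5}$ ($I{\left(b \right)} = \frac{9}{5} + \frac{\left(b + 0\right) \left(b - 1\right)}{5} = \frac{9}{5} + \frac{b \left(-1 + b\right)}{5}$)
$E{\left(y \right)} = 3$ ($E{\left(y \right)} = \frac{9}{5} - - \frac{2}{5} + \frac{\left(-2\right)^{2}}{5} = \frac{9}{5} + \frac{2}{5} + \frac{1}{5} \cdot 4 = \frac{9}{5} + \frac{2}{5} + \frac{4}{5} = 3$)
$4 \left(E{\left(3 \right)} - 9\right) = 4 \left(3 - 9\right) = 4 \left(-6\right) = -24$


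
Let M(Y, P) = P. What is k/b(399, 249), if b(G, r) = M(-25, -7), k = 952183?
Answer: -952183/7 ≈ -1.3603e+5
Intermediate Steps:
b(G, r) = -7
k/b(399, 249) = 952183/(-7) = 952183*(-1/7) = -952183/7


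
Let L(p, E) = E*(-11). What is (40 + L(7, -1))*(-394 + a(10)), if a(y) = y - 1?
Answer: -19635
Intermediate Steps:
a(y) = -1 + y
L(p, E) = -11*E
(40 + L(7, -1))*(-394 + a(10)) = (40 - 11*(-1))*(-394 + (-1 + 10)) = (40 + 11)*(-394 + 9) = 51*(-385) = -19635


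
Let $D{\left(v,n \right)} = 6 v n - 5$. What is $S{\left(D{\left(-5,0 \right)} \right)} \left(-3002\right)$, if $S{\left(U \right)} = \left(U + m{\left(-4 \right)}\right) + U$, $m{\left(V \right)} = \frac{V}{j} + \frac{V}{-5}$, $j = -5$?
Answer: $\frac{126084}{5} \approx 25217.0$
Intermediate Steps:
$m{\left(V \right)} = - \frac{2 V}{5}$ ($m{\left(V \right)} = \frac{V}{-5} + \frac{V}{-5} = V \left(- \frac{1}{5}\right) + V \left(- \frac{1}{5}\right) = - \frac{V}{5} - \frac{V}{5} = - \frac{2 V}{5}$)
$D{\left(v,n \right)} = -5 + 6 n v$ ($D{\left(v,n \right)} = 6 n v - 5 = -5 + 6 n v$)
$S{\left(U \right)} = \frac{8}{5} + 2 U$ ($S{\left(U \right)} = \left(U - - \frac{8}{5}\right) + U = \left(U + \frac{8}{5}\right) + U = \left(\frac{8}{5} + U\right) + U = \frac{8}{5} + 2 U$)
$S{\left(D{\left(-5,0 \right)} \right)} \left(-3002\right) = \left(\frac{8}{5} + 2 \left(-5 + 6 \cdot 0 \left(-5\right)\right)\right) \left(-3002\right) = \left(\frac{8}{5} + 2 \left(-5 + 0\right)\right) \left(-3002\right) = \left(\frac{8}{5} + 2 \left(-5\right)\right) \left(-3002\right) = \left(\frac{8}{5} - 10\right) \left(-3002\right) = \left(- \frac{42}{5}\right) \left(-3002\right) = \frac{126084}{5}$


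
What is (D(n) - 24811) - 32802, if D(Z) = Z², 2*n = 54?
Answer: -56884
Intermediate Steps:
n = 27 (n = (½)*54 = 27)
(D(n) - 24811) - 32802 = (27² - 24811) - 32802 = (729 - 24811) - 32802 = -24082 - 32802 = -56884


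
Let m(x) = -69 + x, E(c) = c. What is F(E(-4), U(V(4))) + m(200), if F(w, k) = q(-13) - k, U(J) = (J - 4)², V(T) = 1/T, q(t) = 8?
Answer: 1999/16 ≈ 124.94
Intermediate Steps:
V(T) = 1/T
U(J) = (-4 + J)²
F(w, k) = 8 - k
F(E(-4), U(V(4))) + m(200) = (8 - (-4 + 1/4)²) + (-69 + 200) = (8 - (-4 + ¼)²) + 131 = (8 - (-15/4)²) + 131 = (8 - 1*225/16) + 131 = (8 - 225/16) + 131 = -97/16 + 131 = 1999/16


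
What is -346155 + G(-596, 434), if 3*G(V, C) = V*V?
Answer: -683249/3 ≈ -2.2775e+5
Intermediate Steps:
G(V, C) = V²/3 (G(V, C) = (V*V)/3 = V²/3)
-346155 + G(-596, 434) = -346155 + (⅓)*(-596)² = -346155 + (⅓)*355216 = -346155 + 355216/3 = -683249/3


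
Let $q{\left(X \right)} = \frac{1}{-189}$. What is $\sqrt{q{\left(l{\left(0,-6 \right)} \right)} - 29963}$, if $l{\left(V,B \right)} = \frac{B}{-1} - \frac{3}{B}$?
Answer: $\frac{4 i \sqrt{7432698}}{63} \approx 173.1 i$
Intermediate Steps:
$l{\left(V,B \right)} = - B - \frac{3}{B}$ ($l{\left(V,B \right)} = B \left(-1\right) - \frac{3}{B} = - B - \frac{3}{B}$)
$q{\left(X \right)} = - \frac{1}{189}$
$\sqrt{q{\left(l{\left(0,-6 \right)} \right)} - 29963} = \sqrt{- \frac{1}{189} - 29963} = \sqrt{- \frac{5663008}{189}} = \frac{4 i \sqrt{7432698}}{63}$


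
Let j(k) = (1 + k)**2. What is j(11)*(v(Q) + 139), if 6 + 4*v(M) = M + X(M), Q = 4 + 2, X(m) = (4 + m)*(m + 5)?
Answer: 23976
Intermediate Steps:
X(m) = (4 + m)*(5 + m)
Q = 6
v(M) = 7/2 + M**2/4 + 5*M/2 (v(M) = -3/2 + (M + (20 + M**2 + 9*M))/4 = -3/2 + (20 + M**2 + 10*M)/4 = -3/2 + (5 + M**2/4 + 5*M/2) = 7/2 + M**2/4 + 5*M/2)
j(11)*(v(Q) + 139) = (1 + 11)**2*((7/2 + (1/4)*6**2 + (5/2)*6) + 139) = 12**2*((7/2 + (1/4)*36 + 15) + 139) = 144*((7/2 + 9 + 15) + 139) = 144*(55/2 + 139) = 144*(333/2) = 23976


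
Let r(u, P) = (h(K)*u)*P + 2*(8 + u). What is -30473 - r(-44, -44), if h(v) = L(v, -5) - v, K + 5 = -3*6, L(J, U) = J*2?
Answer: 14127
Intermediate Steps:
L(J, U) = 2*J
K = -23 (K = -5 - 3*6 = -5 - 18 = -23)
h(v) = v (h(v) = 2*v - v = v)
r(u, P) = 16 + 2*u - 23*P*u (r(u, P) = (-23*u)*P + 2*(8 + u) = -23*P*u + (16 + 2*u) = 16 + 2*u - 23*P*u)
-30473 - r(-44, -44) = -30473 - (16 + 2*(-44) - 23*(-44)*(-44)) = -30473 - (16 - 88 - 44528) = -30473 - 1*(-44600) = -30473 + 44600 = 14127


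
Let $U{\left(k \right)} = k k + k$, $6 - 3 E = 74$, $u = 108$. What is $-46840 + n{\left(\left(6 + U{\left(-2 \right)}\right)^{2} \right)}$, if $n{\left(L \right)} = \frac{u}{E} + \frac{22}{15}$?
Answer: $- \frac{11945041}{255} \approx -46843.0$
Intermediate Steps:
$E = - \frac{68}{3}$ ($E = 2 - \frac{74}{3} = - \frac{68}{3} \approx -22.667$)
$U{\left(k \right)} = k + k^{2}$ ($U{\left(k \right)} = k^{2} + k = k + k^{2}$)
$n{\left(L \right)} = - \frac{841}{255}$ ($n{\left(L \right)} = \frac{108}{- \frac{68}{3}} + \frac{22}{15} = 108 \left(- \frac{3}{68}\right) + 22 \cdot \frac{1}{15} = - \frac{81}{17} + \frac{22}{15} = - \frac{841}{255}$)
$-46840 + n{\left(\left(6 + U{\left(-2 \right)}\right)^{2} \right)} = -46840 - \frac{841}{255} = - \frac{11945041}{255}$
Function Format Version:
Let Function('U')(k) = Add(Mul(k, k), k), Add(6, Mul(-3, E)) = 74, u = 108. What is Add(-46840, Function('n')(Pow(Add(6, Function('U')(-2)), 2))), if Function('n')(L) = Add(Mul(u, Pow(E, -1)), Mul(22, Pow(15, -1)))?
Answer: Rational(-11945041, 255) ≈ -46843.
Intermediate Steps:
E = Rational(-68, 3) (E = Add(2, Mul(Rational(-1, 3), 74)) = Add(2, Rational(-74, 3)) = Rational(-68, 3) ≈ -22.667)
Function('U')(k) = Add(k, Pow(k, 2)) (Function('U')(k) = Add(Pow(k, 2), k) = Add(k, Pow(k, 2)))
Function('n')(L) = Rational(-841, 255) (Function('n')(L) = Add(Mul(108, Pow(Rational(-68, 3), -1)), Mul(22, Pow(15, -1))) = Add(Mul(108, Rational(-3, 68)), Mul(22, Rational(1, 15))) = Add(Rational(-81, 17), Rational(22, 15)) = Rational(-841, 255))
Add(-46840, Function('n')(Pow(Add(6, Function('U')(-2)), 2))) = Add(-46840, Rational(-841, 255)) = Rational(-11945041, 255)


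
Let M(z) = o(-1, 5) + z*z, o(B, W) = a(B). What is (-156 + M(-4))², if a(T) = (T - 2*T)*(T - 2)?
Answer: 20449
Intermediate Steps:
a(T) = -T*(-2 + T) (a(T) = (-T)*(-2 + T) = -T*(-2 + T))
o(B, W) = B*(2 - B)
M(z) = -3 + z² (M(z) = -(2 - 1*(-1)) + z*z = -(2 + 1) + z² = -1*3 + z² = -3 + z²)
(-156 + M(-4))² = (-156 + (-3 + (-4)²))² = (-156 + (-3 + 16))² = (-156 + 13)² = (-143)² = 20449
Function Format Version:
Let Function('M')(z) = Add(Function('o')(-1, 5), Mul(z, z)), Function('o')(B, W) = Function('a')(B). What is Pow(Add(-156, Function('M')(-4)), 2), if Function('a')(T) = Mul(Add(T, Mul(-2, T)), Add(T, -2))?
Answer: 20449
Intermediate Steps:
Function('a')(T) = Mul(-1, T, Add(-2, T)) (Function('a')(T) = Mul(Mul(-1, T), Add(-2, T)) = Mul(-1, T, Add(-2, T)))
Function('o')(B, W) = Mul(B, Add(2, Mul(-1, B)))
Function('M')(z) = Add(-3, Pow(z, 2)) (Function('M')(z) = Add(Mul(-1, Add(2, Mul(-1, -1))), Mul(z, z)) = Add(Mul(-1, Add(2, 1)), Pow(z, 2)) = Add(Mul(-1, 3), Pow(z, 2)) = Add(-3, Pow(z, 2)))
Pow(Add(-156, Function('M')(-4)), 2) = Pow(Add(-156, Add(-3, Pow(-4, 2))), 2) = Pow(Add(-156, Add(-3, 16)), 2) = Pow(Add(-156, 13), 2) = Pow(-143, 2) = 20449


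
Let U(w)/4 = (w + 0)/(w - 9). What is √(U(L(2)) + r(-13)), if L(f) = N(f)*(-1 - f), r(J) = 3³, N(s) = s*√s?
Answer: √(81 + 62*√2)/√(3 + 2*√2) ≈ 5.3797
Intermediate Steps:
N(s) = s^(3/2)
r(J) = 27
L(f) = f^(3/2)*(-1 - f)
U(w) = 4*w/(-9 + w) (U(w) = 4*((w + 0)/(w - 9)) = 4*(w/(-9 + w)) = 4*w/(-9 + w))
√(U(L(2)) + r(-13)) = √(4*(2^(3/2)*(-1 - 1*2))/(-9 + 2^(3/2)*(-1 - 1*2)) + 27) = √(4*((2*√2)*(-1 - 2))/(-9 + (2*√2)*(-1 - 2)) + 27) = √(4*((2*√2)*(-3))/(-9 + (2*√2)*(-3)) + 27) = √(4*(-6*√2)/(-9 - 6*√2) + 27) = √(-24*√2/(-9 - 6*√2) + 27) = √(27 - 24*√2/(-9 - 6*√2))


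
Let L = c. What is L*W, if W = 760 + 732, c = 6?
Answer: 8952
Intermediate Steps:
W = 1492
L = 6
L*W = 6*1492 = 8952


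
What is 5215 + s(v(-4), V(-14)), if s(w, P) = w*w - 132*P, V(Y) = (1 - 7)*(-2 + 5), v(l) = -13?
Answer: 7760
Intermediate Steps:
V(Y) = -18 (V(Y) = -6*3 = -18)
s(w, P) = w² - 132*P
5215 + s(v(-4), V(-14)) = 5215 + ((-13)² - 132*(-18)) = 5215 + (169 + 2376) = 5215 + 2545 = 7760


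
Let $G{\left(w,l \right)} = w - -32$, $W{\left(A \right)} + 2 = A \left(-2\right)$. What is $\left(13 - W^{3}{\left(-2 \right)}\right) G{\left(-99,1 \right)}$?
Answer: $-335$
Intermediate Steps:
$W{\left(A \right)} = -2 - 2 A$ ($W{\left(A \right)} = -2 + A \left(-2\right) = -2 - 2 A$)
$G{\left(w,l \right)} = 32 + w$ ($G{\left(w,l \right)} = w + 32 = 32 + w$)
$\left(13 - W^{3}{\left(-2 \right)}\right) G{\left(-99,1 \right)} = \left(13 - \left(-2 - -4\right)^{3}\right) \left(32 - 99\right) = \left(13 - \left(-2 + 4\right)^{3}\right) \left(-67\right) = \left(13 - 2^{3}\right) \left(-67\right) = \left(13 - 8\right) \left(-67\right) = 5 \left(-67\right) = -335$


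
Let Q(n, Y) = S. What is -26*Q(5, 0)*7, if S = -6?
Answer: 1092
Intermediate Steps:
Q(n, Y) = -6
-26*Q(5, 0)*7 = -26*(-6)*7 = 156*7 = 1092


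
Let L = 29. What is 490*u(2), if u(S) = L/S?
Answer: 7105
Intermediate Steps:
u(S) = 29/S
490*u(2) = 490*(29/2) = 7105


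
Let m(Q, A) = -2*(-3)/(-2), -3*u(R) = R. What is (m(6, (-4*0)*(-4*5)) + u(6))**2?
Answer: 25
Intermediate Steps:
u(R) = -R/3
m(Q, A) = -3 (m(Q, A) = 6*(-1/2) = -3)
(m(6, (-4*0)*(-4*5)) + u(6))**2 = (-3 - 1/3*6)**2 = (-3 - 2)**2 = (-5)**2 = 25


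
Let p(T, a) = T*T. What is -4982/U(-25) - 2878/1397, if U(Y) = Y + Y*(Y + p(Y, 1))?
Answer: -36282096/20989925 ≈ -1.7285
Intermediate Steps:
p(T, a) = T²
U(Y) = Y + Y*(Y + Y²)
-4982/U(-25) - 2878/1397 = -4982*(-1/(25*(1 - 25 + (-25)²))) - 2878/1397 = -4982*(-1/(25*(1 - 25 + 625))) - 2878*1/1397 = -4982/((-25*601)) - 2878/1397 = -4982/(-15025) - 2878/1397 = -4982*(-1/15025) - 2878/1397 = 4982/15025 - 2878/1397 = -36282096/20989925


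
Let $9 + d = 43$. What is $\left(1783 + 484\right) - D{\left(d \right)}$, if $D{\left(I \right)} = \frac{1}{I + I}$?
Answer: $\frac{154155}{68} \approx 2267.0$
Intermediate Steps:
$d = 34$ ($d = -9 + 43 = 34$)
$D{\left(I \right)} = \frac{1}{2 I}$
$\left(1783 + 484\right) - D{\left(d \right)} = \left(1783 + 484\right) - \frac{1}{2 \cdot 34} = 2267 - \frac{1}{2} \cdot \frac{1}{34} = 2267 - \frac{1}{68} = \frac{154155}{68}$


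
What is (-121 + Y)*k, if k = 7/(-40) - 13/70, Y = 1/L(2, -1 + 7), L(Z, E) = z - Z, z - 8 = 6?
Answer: 146551/3360 ≈ 43.616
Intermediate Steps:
z = 14 (z = 8 + 6 = 14)
L(Z, E) = 14 - Z
Y = 1/12 (Y = 1/(14 - 1*2) = 1/(14 - 2) = 1/12 ≈ 0.083333)
k = -101/280 (k = 7*(-1/40) - 13*1/70 = -7/40 - 13/70 = -101/280 ≈ -0.36071)
(-121 + Y)*k = (-121 + 1/12)*(-101/280) = -1451/12*(-101/280) = 146551/3360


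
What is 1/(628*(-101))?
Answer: -1/63428 ≈ -1.5766e-5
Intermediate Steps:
1/(628*(-101)) = 1/(-63428) = -1/63428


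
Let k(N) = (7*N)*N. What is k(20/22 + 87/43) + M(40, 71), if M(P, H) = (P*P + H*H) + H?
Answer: 1515135431/223729 ≈ 6772.2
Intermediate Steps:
M(P, H) = H + H² + P² (M(P, H) = (P² + H²) + H = (H² + P²) + H = H + H² + P²)
k(N) = 7*N²
k(20/22 + 87/43) + M(40, 71) = 7*(20/22 + 87/43)² + (71 + 71² + 40²) = 7*(20*(1/22) + 87*(1/43))² + (71 + 5041 + 1600) = 7*(10/11 + 87/43)² + 6712 = 7*(1387/473)² + 6712 = 7*(1923769/223729) + 6712 = 13466383/223729 + 6712 = 1515135431/223729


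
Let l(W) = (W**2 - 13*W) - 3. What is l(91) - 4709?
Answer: 2386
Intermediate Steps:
l(W) = -3 + W**2 - 13*W
l(91) - 4709 = (-3 + 91**2 - 13*91) - 4709 = (-3 + 8281 - 1183) - 4709 = 7095 - 4709 = 2386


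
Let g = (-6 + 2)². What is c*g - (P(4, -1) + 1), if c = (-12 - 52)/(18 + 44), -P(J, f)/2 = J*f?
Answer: -791/31 ≈ -25.516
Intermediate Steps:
P(J, f) = -2*J*f
g = 16 (g = (-4)² = 16)
c = -32/31 (c = -64/62 = -64*1/62 = -32/31 ≈ -1.0323)
c*g - (P(4, -1) + 1) = -32/31*16 - (-2*4*(-1) + 1) = -512/31 - (8 + 1) = -512/31 - 1*9 = -512/31 - 9 = -791/31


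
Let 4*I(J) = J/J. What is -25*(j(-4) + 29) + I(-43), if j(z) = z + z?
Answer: -2099/4 ≈ -524.75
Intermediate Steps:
j(z) = 2*z
I(J) = ¼ (I(J) = (J/J)/4 = (¼)*1 = ¼)
-25*(j(-4) + 29) + I(-43) = -25*(2*(-4) + 29) + ¼ = -25*(-8 + 29) + ¼ = -25*21 + ¼ = -525 + ¼ = -2099/4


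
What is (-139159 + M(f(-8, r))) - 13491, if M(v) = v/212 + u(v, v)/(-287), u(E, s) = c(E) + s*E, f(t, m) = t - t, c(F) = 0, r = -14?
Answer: -152650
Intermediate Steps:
f(t, m) = 0
u(E, s) = E*s (u(E, s) = 0 + s*E = 0 + E*s = E*s)
M(v) = -v²/287 + v/212 (M(v) = v/212 + (v*v)/(-287) = v*(1/212) + v²*(-1/287) = v/212 - v²/287 = -v²/287 + v/212)
(-139159 + M(f(-8, r))) - 13491 = (-139159 + (1/60844)*0*(287 - 212*0)) - 13491 = (-139159 + (1/60844)*0*(287 + 0)) - 13491 = (-139159 + (1/60844)*0*287) - 13491 = (-139159 + 0) - 13491 = -139159 - 13491 = -152650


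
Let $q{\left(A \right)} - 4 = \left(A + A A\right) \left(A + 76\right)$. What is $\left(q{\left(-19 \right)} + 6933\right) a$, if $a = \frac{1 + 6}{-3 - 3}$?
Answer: $- \frac{185017}{6} \approx -30836.0$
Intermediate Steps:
$q{\left(A \right)} = 4 + \left(76 + A\right) \left(A + A^{2}\right)$ ($q{\left(A \right)} = 4 + \left(A + A A\right) \left(A + 76\right) = 4 + \left(A + A^{2}\right) \left(76 + A\right) = 4 + \left(76 + A\right) \left(A + A^{2}\right)$)
$a = - \frac{7}{6}$ ($a = \frac{7}{-6} = 7 \left(- \frac{1}{6}\right) = - \frac{7}{6} \approx -1.1667$)
$\left(q{\left(-19 \right)} + 6933\right) a = \left(\left(4 + \left(-19\right)^{3} + 76 \left(-19\right) + 77 \left(-19\right)^{2}\right) + 6933\right) \left(- \frac{7}{6}\right) = \left(\left(4 - 6859 - 1444 + 77 \cdot 361\right) + 6933\right) \left(- \frac{7}{6}\right) = \left(\left(4 - 6859 - 1444 + 27797\right) + 6933\right) \left(- \frac{7}{6}\right) = \left(19498 + 6933\right) \left(- \frac{7}{6}\right) = 26431 \left(- \frac{7}{6}\right) = - \frac{185017}{6}$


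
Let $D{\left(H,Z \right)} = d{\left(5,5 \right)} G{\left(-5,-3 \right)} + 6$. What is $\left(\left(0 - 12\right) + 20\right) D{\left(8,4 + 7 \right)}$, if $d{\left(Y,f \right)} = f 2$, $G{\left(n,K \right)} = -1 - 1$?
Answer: $-112$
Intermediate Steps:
$G{\left(n,K \right)} = -2$
$d{\left(Y,f \right)} = 2 f$
$D{\left(H,Z \right)} = -14$ ($D{\left(H,Z \right)} = 2 \cdot 5 \left(-2\right) + 6 = 10 \left(-2\right) + 6 = -20 + 6 = -14$)
$\left(\left(0 - 12\right) + 20\right) D{\left(8,4 + 7 \right)} = \left(\left(0 - 12\right) + 20\right) \left(-14\right) = \left(-12 + 20\right) \left(-14\right) = 8 \left(-14\right) = -112$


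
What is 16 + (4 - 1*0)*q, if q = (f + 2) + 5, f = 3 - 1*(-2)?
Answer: 64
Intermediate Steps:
f = 5 (f = 3 + 2 = 5)
q = 12 (q = (5 + 2) + 5 = 7 + 5 = 12)
16 + (4 - 1*0)*q = 16 + (4 - 1*0)*12 = 16 + (4 + 0)*12 = 16 + 4*12 = 16 + 48 = 64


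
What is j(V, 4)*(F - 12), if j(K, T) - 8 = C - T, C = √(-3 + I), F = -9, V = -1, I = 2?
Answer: -84 - 21*I ≈ -84.0 - 21.0*I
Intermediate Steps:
C = I (C = √(-3 + 2) = √(-1) = I ≈ 1.0*I)
j(K, T) = 8 + I - T (j(K, T) = 8 + (I - T) = 8 + I - T)
j(V, 4)*(F - 12) = (8 + I - 1*4)*(-9 - 12) = (8 + I - 4)*(-21) = (4 + I)*(-21) = -84 - 21*I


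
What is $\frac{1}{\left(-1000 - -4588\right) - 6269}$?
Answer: $- \frac{1}{2681} \approx -0.000373$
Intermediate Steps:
$\frac{1}{\left(-1000 - -4588\right) - 6269} = \frac{1}{\left(-1000 + 4588\right) - 6269} = \frac{1}{3588 - 6269} = \frac{1}{-2681} = - \frac{1}{2681}$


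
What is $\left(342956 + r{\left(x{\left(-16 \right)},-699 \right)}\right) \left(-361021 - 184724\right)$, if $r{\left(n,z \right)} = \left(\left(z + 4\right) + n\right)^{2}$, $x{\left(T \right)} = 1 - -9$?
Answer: $-443243719845$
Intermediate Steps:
$x{\left(T \right)} = 10$ ($x{\left(T \right)} = 1 + 9 = 10$)
$r{\left(n,z \right)} = \left(4 + n + z\right)^{2}$ ($r{\left(n,z \right)} = \left(\left(4 + z\right) + n\right)^{2} = \left(4 + n + z\right)^{2}$)
$\left(342956 + r{\left(x{\left(-16 \right)},-699 \right)}\right) \left(-361021 - 184724\right) = \left(342956 + \left(4 + 10 - 699\right)^{2}\right) \left(-361021 - 184724\right) = \left(342956 + \left(-685\right)^{2}\right) \left(-545745\right) = \left(342956 + 469225\right) \left(-545745\right) = 812181 \left(-545745\right) = -443243719845$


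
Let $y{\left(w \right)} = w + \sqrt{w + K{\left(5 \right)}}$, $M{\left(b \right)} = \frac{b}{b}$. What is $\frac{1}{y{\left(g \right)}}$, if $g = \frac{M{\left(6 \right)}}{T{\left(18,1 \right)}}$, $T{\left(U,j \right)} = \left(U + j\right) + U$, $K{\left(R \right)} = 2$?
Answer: $- \frac{37}{2774} + \frac{185 \sqrt{111}}{2774} \approx 0.68929$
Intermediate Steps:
$T{\left(U,j \right)} = j + 2 U$
$M{\left(b \right)} = 1$
$g = \frac{1}{37}$ ($g = 1 \frac{1}{1 + 2 \cdot 18} = 1 \frac{1}{1 + 36} = 1 \cdot \frac{1}{37} = \frac{1}{37} \approx 0.027027$)
$y{\left(w \right)} = w + \sqrt{2 + w}$ ($y{\left(w \right)} = w + \sqrt{w + 2} = w + \sqrt{2 + w}$)
$\frac{1}{y{\left(g \right)}} = \frac{1}{\frac{1}{37} + \sqrt{2 + \frac{1}{37}}} = \frac{1}{\frac{1}{37} + \sqrt{\frac{75}{37}}} = \frac{1}{\frac{1}{37} + \frac{5 \sqrt{111}}{37}}$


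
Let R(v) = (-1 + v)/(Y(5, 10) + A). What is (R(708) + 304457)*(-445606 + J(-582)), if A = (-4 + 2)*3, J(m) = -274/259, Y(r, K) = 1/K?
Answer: -2072329616859604/15281 ≈ -1.3561e+11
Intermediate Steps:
J(m) = -274/259 (J(m) = -274*1/259 = -274/259)
A = -6 (A = -2*3 = -6)
R(v) = 10/59 - 10*v/59 (R(v) = (-1 + v)/(1/10 - 6) = (-1 + v)/(⅒ - 6) = (-1 + v)/(-59/10) = (-1 + v)*(-10/59) = 10/59 - 10*v/59)
(R(708) + 304457)*(-445606 + J(-582)) = ((10/59 - 10/59*708) + 304457)*(-445606 - 274/259) = ((10/59 - 120) + 304457)*(-115412228/259) = (-7070/59 + 304457)*(-115412228/259) = (17955893/59)*(-115412228/259) = -2072329616859604/15281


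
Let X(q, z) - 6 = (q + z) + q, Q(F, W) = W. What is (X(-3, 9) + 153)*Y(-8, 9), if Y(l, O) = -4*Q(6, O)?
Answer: -5832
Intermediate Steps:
X(q, z) = 6 + z + 2*q (X(q, z) = 6 + ((q + z) + q) = 6 + (z + 2*q) = 6 + z + 2*q)
Y(l, O) = -4*O
(X(-3, 9) + 153)*Y(-8, 9) = ((6 + 9 + 2*(-3)) + 153)*(-4*9) = ((6 + 9 - 6) + 153)*(-36) = (9 + 153)*(-36) = 162*(-36) = -5832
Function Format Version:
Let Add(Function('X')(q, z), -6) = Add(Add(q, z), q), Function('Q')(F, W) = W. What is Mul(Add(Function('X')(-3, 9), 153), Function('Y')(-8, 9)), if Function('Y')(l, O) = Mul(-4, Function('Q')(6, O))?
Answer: -5832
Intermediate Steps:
Function('X')(q, z) = Add(6, z, Mul(2, q)) (Function('X')(q, z) = Add(6, Add(Add(q, z), q)) = Add(6, Add(z, Mul(2, q))) = Add(6, z, Mul(2, q)))
Function('Y')(l, O) = Mul(-4, O)
Mul(Add(Function('X')(-3, 9), 153), Function('Y')(-8, 9)) = Mul(Add(Add(6, 9, Mul(2, -3)), 153), Mul(-4, 9)) = Mul(Add(Add(6, 9, -6), 153), -36) = Mul(Add(9, 153), -36) = Mul(162, -36) = -5832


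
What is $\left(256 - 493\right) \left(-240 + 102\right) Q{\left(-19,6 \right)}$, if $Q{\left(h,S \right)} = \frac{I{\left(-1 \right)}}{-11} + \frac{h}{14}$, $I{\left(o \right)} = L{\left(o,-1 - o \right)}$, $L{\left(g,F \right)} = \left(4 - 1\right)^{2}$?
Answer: $- \frac{5478255}{77} \approx -71146.0$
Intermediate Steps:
$L{\left(g,F \right)} = 9$ ($L{\left(g,F \right)} = 3^{2} = 9$)
$I{\left(o \right)} = 9$
$Q{\left(h,S \right)} = - \frac{9}{11} + \frac{h}{14}$ ($Q{\left(h,S \right)} = \frac{9}{-11} + \frac{h}{14} = 9 \left(- \frac{1}{11}\right) + h \frac{1}{14} = - \frac{9}{11} + \frac{h}{14}$)
$\left(256 - 493\right) \left(-240 + 102\right) Q{\left(-19,6 \right)} = \left(256 - 493\right) \left(-240 + 102\right) \left(- \frac{9}{11} + \frac{1}{14} \left(-19\right)\right) = \left(-237\right) \left(-138\right) \left(- \frac{9}{11} - \frac{19}{14}\right) = 32706 \left(- \frac{335}{154}\right) = - \frac{5478255}{77}$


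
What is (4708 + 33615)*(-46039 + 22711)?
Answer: -893998944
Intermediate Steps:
(4708 + 33615)*(-46039 + 22711) = 38323*(-23328) = -893998944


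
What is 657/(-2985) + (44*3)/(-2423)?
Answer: -661977/2410885 ≈ -0.27458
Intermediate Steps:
657/(-2985) + (44*3)/(-2423) = 657*(-1/2985) + 132*(-1/2423) = -219/995 - 132/2423 = -661977/2410885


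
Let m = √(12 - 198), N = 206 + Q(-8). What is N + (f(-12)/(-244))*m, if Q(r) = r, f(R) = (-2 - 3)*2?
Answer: 198 + 5*I*√186/122 ≈ 198.0 + 0.55894*I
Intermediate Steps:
f(R) = -10 (f(R) = -5*2 = -10)
N = 198 (N = 206 - 8 = 198)
m = I*√186 (m = √(-186) = I*√186 ≈ 13.638*I)
N + (f(-12)/(-244))*m = 198 + (-10/(-244))*(I*√186) = 198 + (-10*(-1/244))*(I*√186) = 198 + 5*(I*√186)/122 = 198 + 5*I*√186/122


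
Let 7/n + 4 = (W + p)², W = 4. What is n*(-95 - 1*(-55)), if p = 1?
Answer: -40/3 ≈ -13.333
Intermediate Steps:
n = ⅓ (n = 7/(-4 + (4 + 1)²) = 7/(-4 + 5²) = 7/(-4 + 25) = 7/21 = 7*(1/21) = ⅓ ≈ 0.33333)
n*(-95 - 1*(-55)) = (-95 - 1*(-55))/3 = (-95 + 55)/3 = (⅓)*(-40) = -40/3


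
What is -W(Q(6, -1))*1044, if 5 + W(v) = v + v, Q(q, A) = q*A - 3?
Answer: 24012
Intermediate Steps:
Q(q, A) = -3 + A*q (Q(q, A) = A*q - 3 = -3 + A*q)
W(v) = -5 + 2*v (W(v) = -5 + (v + v) = -5 + 2*v)
-W(Q(6, -1))*1044 = -(-5 + 2*(-3 - 1*6))*1044 = -(-5 + 2*(-3 - 6))*1044 = -(-5 + 2*(-9))*1044 = -(-5 - 18)*1044 = -(-23)*1044 = -1*(-24012) = 24012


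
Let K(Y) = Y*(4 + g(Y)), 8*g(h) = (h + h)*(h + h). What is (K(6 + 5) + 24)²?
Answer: 2152089/4 ≈ 5.3802e+5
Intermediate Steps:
g(h) = h²/2 (g(h) = ((h + h)*(h + h))/8 = ((2*h)*(2*h))/8 = (4*h²)/8 = h²/2)
K(Y) = Y*(4 + Y²/2)
(K(6 + 5) + 24)² = ((6 + 5)*(8 + (6 + 5)²)/2 + 24)² = ((½)*11*(8 + 11²) + 24)² = ((½)*11*(8 + 121) + 24)² = ((½)*11*129 + 24)² = (1419/2 + 24)² = (1467/2)² = 2152089/4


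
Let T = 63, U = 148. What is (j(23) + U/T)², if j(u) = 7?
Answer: 346921/3969 ≈ 87.408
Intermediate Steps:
(j(23) + U/T)² = (7 + 148/63)² = (589/63)² = 346921/3969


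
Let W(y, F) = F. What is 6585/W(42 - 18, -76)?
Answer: -6585/76 ≈ -86.645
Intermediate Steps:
6585/W(42 - 18, -76) = 6585/(-76) = 6585*(-1/76) = -6585/76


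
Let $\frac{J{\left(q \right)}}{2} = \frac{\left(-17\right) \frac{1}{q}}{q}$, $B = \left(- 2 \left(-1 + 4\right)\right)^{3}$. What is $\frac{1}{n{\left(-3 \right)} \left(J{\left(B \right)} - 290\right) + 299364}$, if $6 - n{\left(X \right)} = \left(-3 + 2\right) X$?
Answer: $\frac{7776}{2321089327} \approx 3.3501 \cdot 10^{-6}$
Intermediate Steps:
$B = -216$ ($B = \left(\left(-2\right) 3\right)^{3} = \left(-6\right)^{3} = -216$)
$n{\left(X \right)} = 6 + X$ ($n{\left(X \right)} = 6 - \left(-3 + 2\right) X = 6 - - X = 6 + X$)
$J{\left(q \right)} = - \frac{34}{q^{2}}$ ($J{\left(q \right)} = 2 \frac{\left(-17\right) \frac{1}{q}}{q} = 2 \left(- \frac{17}{q^{2}}\right) = - \frac{34}{q^{2}}$)
$\frac{1}{n{\left(-3 \right)} \left(J{\left(B \right)} - 290\right) + 299364} = \frac{1}{\left(6 - 3\right) \left(- \frac{34}{46656} - 290\right) + 299364} = \frac{1}{3 \left(\left(-34\right) \frac{1}{46656} - 290\right) + 299364} = \frac{1}{3 \left(- \frac{17}{23328} - 290\right) + 299364} = \frac{1}{3 \left(- \frac{6765137}{23328}\right) + 299364} = \frac{1}{- \frac{6765137}{7776} + 299364} = \frac{1}{\frac{2321089327}{7776}} = \frac{7776}{2321089327}$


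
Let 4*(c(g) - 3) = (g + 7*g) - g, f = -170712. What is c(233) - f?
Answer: 684491/4 ≈ 1.7112e+5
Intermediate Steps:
c(g) = 3 + 7*g/4 (c(g) = 3 + ((g + 7*g) - g)/4 = 3 + (8*g - g)/4 = 3 + (7*g)/4 = 3 + 7*g/4)
c(233) - f = (3 + (7/4)*233) - 1*(-170712) = (3 + 1631/4) + 170712 = 1643/4 + 170712 = 684491/4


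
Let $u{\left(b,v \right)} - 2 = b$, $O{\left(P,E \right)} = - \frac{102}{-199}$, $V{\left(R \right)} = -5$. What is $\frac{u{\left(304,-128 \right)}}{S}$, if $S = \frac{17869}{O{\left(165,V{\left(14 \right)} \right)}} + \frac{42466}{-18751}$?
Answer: $\frac{34426836}{3921937097} \approx 0.008778$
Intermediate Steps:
$O{\left(P,E \right)} = \frac{102}{199}$ ($O{\left(P,E \right)} = \left(-102\right) \left(- \frac{1}{199}\right) = \frac{102}{199}$)
$u{\left(b,v \right)} = 2 + b$
$S = \frac{3921937097}{112506}$ ($S = \frac{17869}{\frac{102}{199}} + \frac{42466}{-18751} = 17869 \cdot \frac{199}{102} + 42466 \left(- \frac{1}{18751}\right) = \frac{3555931}{102} - \frac{2498}{1103} = \frac{3921937097}{112506} \approx 34860.0$)
$\frac{u{\left(304,-128 \right)}}{S} = \frac{2 + 304}{\frac{3921937097}{112506}} = 306 \cdot \frac{112506}{3921937097} = \frac{34426836}{3921937097}$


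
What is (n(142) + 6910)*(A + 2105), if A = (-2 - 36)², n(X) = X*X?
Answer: 96085626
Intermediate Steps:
n(X) = X²
A = 1444 (A = (-38)² = 1444)
(n(142) + 6910)*(A + 2105) = (142² + 6910)*(1444 + 2105) = (20164 + 6910)*3549 = 27074*3549 = 96085626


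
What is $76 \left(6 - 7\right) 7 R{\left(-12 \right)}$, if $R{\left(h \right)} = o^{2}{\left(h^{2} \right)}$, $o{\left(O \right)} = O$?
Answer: $-11031552$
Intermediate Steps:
$R{\left(h \right)} = h^{4}$ ($R{\left(h \right)} = \left(h^{2}\right)^{2} = h^{4}$)
$76 \left(6 - 7\right) 7 R{\left(-12 \right)} = 76 \left(6 - 7\right) 7 \left(-12\right)^{4} = 76 \left(\left(-1\right) 7\right) 20736 = 76 \left(-7\right) 20736 = \left(-532\right) 20736 = -11031552$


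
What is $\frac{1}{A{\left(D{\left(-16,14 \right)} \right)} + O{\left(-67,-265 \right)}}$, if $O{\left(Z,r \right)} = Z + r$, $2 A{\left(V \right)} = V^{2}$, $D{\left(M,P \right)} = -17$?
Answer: $- \frac{2}{375} \approx -0.0053333$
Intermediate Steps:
$A{\left(V \right)} = \frac{V^{2}}{2}$
$\frac{1}{A{\left(D{\left(-16,14 \right)} \right)} + O{\left(-67,-265 \right)}} = \frac{1}{\frac{\left(-17\right)^{2}}{2} - 332} = \frac{1}{\frac{1}{2} \cdot 289 - 332} = \frac{1}{\frac{289}{2} - 332} = \frac{1}{- \frac{375}{2}} = - \frac{2}{375}$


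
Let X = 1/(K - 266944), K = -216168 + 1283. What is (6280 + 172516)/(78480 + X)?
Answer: 86149097884/37813939919 ≈ 2.2782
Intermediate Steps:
K = -214885
X = -1/481829 (X = 1/(-214885 - 266944) = 1/(-481829) = -1/481829 ≈ -2.0754e-6)
(6280 + 172516)/(78480 + X) = (6280 + 172516)/(78480 - 1/481829) = 178796/(37813939919/481829) = 178796*(481829/37813939919) = 86149097884/37813939919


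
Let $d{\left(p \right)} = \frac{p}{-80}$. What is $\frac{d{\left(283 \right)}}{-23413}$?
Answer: $\frac{283}{1873040} \approx 0.00015109$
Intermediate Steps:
$d{\left(p \right)} = - \frac{p}{80}$ ($d{\left(p \right)} = p \left(- \frac{1}{80}\right) = - \frac{p}{80}$)
$\frac{d{\left(283 \right)}}{-23413} = \frac{\left(- \frac{1}{80}\right) 283}{-23413} = \left(- \frac{283}{80}\right) \left(- \frac{1}{23413}\right) = \frac{283}{1873040}$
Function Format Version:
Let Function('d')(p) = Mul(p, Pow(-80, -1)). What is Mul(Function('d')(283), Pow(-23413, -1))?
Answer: Rational(283, 1873040) ≈ 0.00015109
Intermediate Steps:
Function('d')(p) = Mul(Rational(-1, 80), p) (Function('d')(p) = Mul(p, Rational(-1, 80)) = Mul(Rational(-1, 80), p))
Mul(Function('d')(283), Pow(-23413, -1)) = Mul(Mul(Rational(-1, 80), 283), Pow(-23413, -1)) = Mul(Rational(-283, 80), Rational(-1, 23413)) = Rational(283, 1873040)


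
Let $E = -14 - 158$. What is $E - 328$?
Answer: $-500$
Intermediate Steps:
$E = -172$ ($E = -14 - 158 = -172$)
$E - 328 = -172 - 328 = -500$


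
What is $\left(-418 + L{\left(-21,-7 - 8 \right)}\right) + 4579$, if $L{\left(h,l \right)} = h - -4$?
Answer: $4144$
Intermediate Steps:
$L{\left(h,l \right)} = 4 + h$ ($L{\left(h,l \right)} = h + 4 = 4 + h$)
$\left(-418 + L{\left(-21,-7 - 8 \right)}\right) + 4579 = \left(-418 + \left(4 - 21\right)\right) + 4579 = \left(-418 - 17\right) + 4579 = -435 + 4579 = 4144$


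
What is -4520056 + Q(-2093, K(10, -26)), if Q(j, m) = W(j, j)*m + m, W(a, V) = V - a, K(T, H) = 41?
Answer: -4520015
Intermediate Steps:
Q(j, m) = m (Q(j, m) = (j - j)*m + m = 0*m + m = 0 + m = m)
-4520056 + Q(-2093, K(10, -26)) = -4520056 + 41 = -4520015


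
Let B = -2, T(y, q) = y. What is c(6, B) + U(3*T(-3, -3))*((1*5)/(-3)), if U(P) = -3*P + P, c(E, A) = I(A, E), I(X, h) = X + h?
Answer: -26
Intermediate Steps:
c(E, A) = A + E
U(P) = -2*P
c(6, B) + U(3*T(-3, -3))*((1*5)/(-3)) = (-2 + 6) + (-6*(-3))*((1*5)/(-3)) = 4 + (-2*(-9))*(5*(-⅓)) = 4 + 18*(-5/3) = 4 - 30 = -26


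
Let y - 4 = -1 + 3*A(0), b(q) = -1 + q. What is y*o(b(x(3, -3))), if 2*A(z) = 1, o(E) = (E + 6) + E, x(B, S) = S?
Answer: -9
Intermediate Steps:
o(E) = 6 + 2*E (o(E) = (6 + E) + E = 6 + 2*E)
A(z) = ½ (A(z) = (½)*1 = ½)
y = 9/2 (y = 4 + (-1 + 3*(½)) = 4 + (-1 + 3/2) = 4 + ½ = 9/2 ≈ 4.5000)
y*o(b(x(3, -3))) = 9*(6 + 2*(-1 - 3))/2 = 9*(6 + 2*(-4))/2 = 9*(6 - 8)/2 = (9/2)*(-2) = -9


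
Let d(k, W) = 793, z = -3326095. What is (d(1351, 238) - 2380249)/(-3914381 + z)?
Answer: 198288/603373 ≈ 0.32863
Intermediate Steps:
(d(1351, 238) - 2380249)/(-3914381 + z) = (793 - 2380249)/(-3914381 - 3326095) = -2379456/(-7240476) = -2379456*(-1/7240476) = 198288/603373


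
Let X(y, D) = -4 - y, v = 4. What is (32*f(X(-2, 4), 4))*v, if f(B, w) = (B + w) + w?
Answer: 768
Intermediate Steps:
f(B, w) = B + 2*w
(32*f(X(-2, 4), 4))*v = (32*((-4 - 1*(-2)) + 2*4))*4 = (32*((-4 + 2) + 8))*4 = (32*(-2 + 8))*4 = (32*6)*4 = 192*4 = 768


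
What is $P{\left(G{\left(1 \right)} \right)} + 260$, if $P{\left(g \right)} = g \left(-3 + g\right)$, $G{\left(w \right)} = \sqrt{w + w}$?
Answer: $262 - 3 \sqrt{2} \approx 257.76$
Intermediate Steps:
$G{\left(w \right)} = \sqrt{2} \sqrt{w}$ ($G{\left(w \right)} = \sqrt{2 w} = \sqrt{2} \sqrt{w}$)
$P{\left(G{\left(1 \right)} \right)} + 260 = \sqrt{2} \sqrt{1} \left(-3 + \sqrt{2} \sqrt{1}\right) + 260 = \sqrt{2} \cdot 1 \left(-3 + \sqrt{2} \cdot 1\right) + 260 = \sqrt{2} \left(-3 + \sqrt{2}\right) + 260 = 260 + \sqrt{2} \left(-3 + \sqrt{2}\right)$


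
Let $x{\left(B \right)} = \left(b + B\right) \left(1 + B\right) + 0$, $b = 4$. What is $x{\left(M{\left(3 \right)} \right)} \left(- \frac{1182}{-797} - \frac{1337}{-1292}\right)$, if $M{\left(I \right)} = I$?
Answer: $\frac{18149131}{257431} \approx 70.501$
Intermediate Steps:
$x{\left(B \right)} = \left(1 + B\right) \left(4 + B\right)$ ($x{\left(B \right)} = \left(4 + B\right) \left(1 + B\right) + 0 = \left(1 + B\right) \left(4 + B\right) + 0 = \left(1 + B\right) \left(4 + B\right)$)
$x{\left(M{\left(3 \right)} \right)} \left(- \frac{1182}{-797} - \frac{1337}{-1292}\right) = \left(4 + 3^{2} + 5 \cdot 3\right) \left(- \frac{1182}{-797} - \frac{1337}{-1292}\right) = \left(4 + 9 + 15\right) \left(\left(-1182\right) \left(- \frac{1}{797}\right) - - \frac{1337}{1292}\right) = 28 \left(\frac{1182}{797} + \frac{1337}{1292}\right) = 28 \cdot \frac{2592733}{1029724} = \frac{18149131}{257431}$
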